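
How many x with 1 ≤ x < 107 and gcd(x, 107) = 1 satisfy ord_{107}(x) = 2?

φ(107) = 107 − 1 = 106 = 2 · 53.
Since (Z/107Z)^× is cyclic of order 106, the number of elements of order d is φ(d) when d | 106 and 0 otherwise.
2 | 106, and φ(2) = 2 − 1 = 1.

1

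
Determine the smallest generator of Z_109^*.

6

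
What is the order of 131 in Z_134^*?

11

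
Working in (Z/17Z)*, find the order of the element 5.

16

By Lagrange's theorem, ord_17(5) divides φ(17) = 17 − 1 = 16 = 2^4.
Divisors of 16: 1, 2, 4, 8, 16.
Evaluate successive powers at the divisors of 16:
5^1 ≡ 5 (mod 17)
5^2 ≡ 8 (mod 17)
5^4 ≡ 13 (mod 17)
5^8 ≡ 16 (mod 17)
5^16 ≡ 1 (mod 17) ✓
Hence ord(5) = 16.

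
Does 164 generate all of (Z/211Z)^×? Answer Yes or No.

φ(211) = 211 − 1 = 210 = 2 · 3 · 5 · 7.
Test 164^(210/q) mod 211 for each prime factor q of 210:
164^105 ≡ 210 (mod 211)  [q = 2: ≢ 1 ✓]
164^70 ≡ 196 (mod 211)  [q = 3: ≢ 1 ✓]
164^42 ≡ 71 (mod 211)  [q = 5: ≢ 1 ✓]
164^30 ≡ 199 (mod 211)  [q = 7: ≢ 1 ✓]
All checks pass, so 164 has order 210 and is a primitive root modulo 211.

Yes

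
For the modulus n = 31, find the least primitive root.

3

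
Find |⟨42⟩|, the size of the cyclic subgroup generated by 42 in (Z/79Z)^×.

39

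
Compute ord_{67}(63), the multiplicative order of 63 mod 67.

Since 63 ∈ (Z/67Z)^×, its order divides φ(67) = 67 − 1 = 66 = 2 · 3 · 11.
Divisors of 66: 1, 2, 3, 6, 11, 22, 33, 66.
Compute 63^d (mod 67) for the divisors d until we hit 1:
63^1 ≡ 63 (mod 67)
63^2 ≡ 16 (mod 67)
63^3 ≡ 3 (mod 67)
63^6 ≡ 9 (mod 67)
63^11 ≡ 30 (mod 67)
63^22 ≡ 29 (mod 67)
63^33 ≡ 66 (mod 67)
63^66 ≡ 1 (mod 67) ✓
The smallest such exponent is 66, so the order of 63 is 66.

66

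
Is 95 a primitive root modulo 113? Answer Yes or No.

φ(113) = 113 − 1 = 112 = 2^4 · 7.
95 is a primitive root mod 113 iff 95^(φ(113)/q) ≢ 1 for every prime q | φ(113), i.e. q ∈ {2, 7}.
95^56 ≡ 1 (mod 113)  [q = 2: ≡ 1 ✗]
95^16 ≡ 1 (mod 113)  [q = 7: ≡ 1 ✗]
95^56 ≡ 1 shows ord(95) | 56, strictly less than φ(113); not a primitive root.

No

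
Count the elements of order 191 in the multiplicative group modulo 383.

190

φ(383) = 383 − 1 = 382 = 2 · 191.
In a cyclic group of order 382, there are φ(d) elements of order d for each divisor d of 382, and zero for non-divisors.
191 | 382, and φ(191) = 191 − 1 = 190.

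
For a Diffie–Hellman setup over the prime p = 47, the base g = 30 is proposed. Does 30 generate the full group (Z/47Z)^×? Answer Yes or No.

Yes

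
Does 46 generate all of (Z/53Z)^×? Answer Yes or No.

No

φ(53) = 53 − 1 = 52 = 2^2 · 13.
46 is a primitive root mod 53 iff 46^(φ(53)/q) ≢ 1 for every prime q | φ(53), i.e. q ∈ {2, 13}.
46^26 ≡ 1 (mod 53)  [q = 2: ≡ 1 ✗]
46^4 ≡ 16 (mod 53)  [q = 13: ≢ 1 ✓]
The check at q = 2 fails, so 46 generates a proper subgroup.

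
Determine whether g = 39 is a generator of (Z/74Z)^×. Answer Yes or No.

φ(74) = φ(2)·φ(37) = 1·36 = 36 = 2^2 · 3^2.
An element g generates (Z/74Z)^× iff g^(36/q) ≢ 1 (mod 74) for each prime q ∈ {2, 3}.
39^18 ≡ 73 (mod 74)  [q = 2: ≢ 1 ✓]
39^12 ≡ 63 (mod 74)  [q = 3: ≢ 1 ✓]
None equal 1, so ord_74(39) = 36: 39 is a primitive root.

Yes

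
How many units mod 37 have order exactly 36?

12

φ(37) = 37 − 1 = 36 = 2^2 · 3^2.
Since (Z/37Z)^× is cyclic of order 36, the number of elements of order d is φ(d) when d | 36 and 0 otherwise.
36 = 2^2 · 3^2 divides 36, and φ(36) = 12.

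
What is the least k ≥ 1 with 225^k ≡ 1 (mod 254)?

63

The order of 225 must divide φ(254) = φ(2)·φ(127) = 1·126 = 126 = 2 · 3^2 · 7.
Divisors of 126: 1, 2, 3, 6, 7, 9, 14, 18, 21, 42, 63, 126.
Compute 225^d (mod 254) for the divisors d until we hit 1:
225^1 ≡ 225 (mod 254)
225^2 ≡ 79 (mod 254)
225^3 ≡ 249 (mod 254)
225^6 ≡ 25 (mod 254)
225^7 ≡ 37 (mod 254)
225^9 ≡ 129 (mod 254)
225^14 ≡ 99 (mod 254)
225^18 ≡ 131 (mod 254)
225^21 ≡ 107 (mod 254)
225^42 ≡ 19 (mod 254)
225^63 ≡ 1 (mod 254) ✓
Hence ord(225) = 63.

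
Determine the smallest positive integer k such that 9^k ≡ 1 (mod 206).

17

ord(9) | φ(206) = φ(2)·φ(103) = 1·102 = 102 = 2 · 3 · 17.
Divisors of 102: 1, 2, 3, 6, 17, 34, 51, 102.
Compute 9^d (mod 206) for the divisors d until we hit 1:
9^1 ≡ 9 (mod 206)
9^2 ≡ 81 (mod 206)
9^3 ≡ 111 (mod 206)
9^6 ≡ 167 (mod 206)
9^17 ≡ 1 (mod 206) ✓
Therefore the multiplicative order of 9 modulo 206 is 17.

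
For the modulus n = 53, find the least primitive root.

2

φ(53) = 53 − 1 = 52 = 2^2 · 13.
g is a primitive root iff g^(52/q) ≢ 1 (mod 53) for each prime q ∈ {2, 13}.
g = 2: 2^26 ≡ 52; 2^4 ≡ 16 — none is 1, so 2 is a primitive root.
The smallest primitive root modulo 53 is 2.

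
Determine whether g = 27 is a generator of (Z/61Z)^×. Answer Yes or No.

No

φ(61) = 61 − 1 = 60 = 2^2 · 3 · 5.
It suffices to check that the order of 27 is not a proper divisor of 60: compute 27^(60/q) for q ∈ {2, 3, 5}.
27^30 ≡ 1 (mod 61)  [q = 2: ≡ 1 ✗]
27^20 ≡ 1 (mod 61)  [q = 3: ≡ 1 ✗]
27^12 ≡ 58 (mod 61)  [q = 5: ≢ 1 ✓]
Since 27^30 ≡ 1, the order of 27 divides 30 < 60, so 27 is not a primitive root.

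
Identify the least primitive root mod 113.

φ(113) = 113 − 1 = 112 = 2^4 · 7.
g is a primitive root iff g^(112/q) ≢ 1 (mod 113) for each prime q ∈ {2, 7}.
g = 2: 2^56 ≡ 1 — hits 1, so not a primitive root.
g = 3: 3^56 ≡ 112; 3^16 ≡ 49 — none is 1, so 3 is a primitive root.
So 3 is the smallest generator of (Z/113Z)^×.

3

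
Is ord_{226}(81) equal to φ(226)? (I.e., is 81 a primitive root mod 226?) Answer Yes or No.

No

φ(226) = φ(2)·φ(113) = 1·112 = 112 = 2^4 · 7.
81 is a primitive root mod 226 iff 81^(φ(226)/q) ≢ 1 for every prime q | φ(226), i.e. q ∈ {2, 7}.
81^56 ≡ 1 (mod 226)  [q = 2: ≡ 1 ✗]
81^16 ≡ 219 (mod 226)  [q = 7: ≢ 1 ✓]
81^56 ≡ 1 shows ord(81) | 56, strictly less than φ(226); not a primitive root.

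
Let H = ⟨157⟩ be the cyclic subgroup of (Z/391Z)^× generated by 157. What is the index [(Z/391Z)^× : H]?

8

The order of 157 must divide φ(391) = φ(17·23) = (17−1)·(23−1) = 16·22 = 352 = 2^5 · 11.
Divisors of 352: 1, 2, 4, 8, 11, 16, 22, 32, 44, 88, 176, 352.
Check 157^d mod 391 for each divisor in increasing order:
157^1 ≡ 157 (mod 391)
157^2 ≡ 16 (mod 391)
157^4 ≡ 256 (mod 391)
157^8 ≡ 239 (mod 391)
157^11 ≡ 183 (mod 391)
157^16 ≡ 35 (mod 391)
157^22 ≡ 254 (mod 391)
157^32 ≡ 52 (mod 391)
157^44 ≡ 1 (mod 391) ✓
The order of 157 is 44, so the subgroup it generates has 44 elements.
Index = |(Z/391Z)^×| / |⟨157⟩| = 352 / 44 = 8.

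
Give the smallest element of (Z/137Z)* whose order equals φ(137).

φ(137) = 137 − 1 = 136 = 2^3 · 17.
g is a primitive root iff g^(136/q) ≢ 1 (mod 137) for each prime q ∈ {2, 17}.
g = 2: 2^68 ≡ 1 — hits 1, so not a primitive root.
g = 3: 3^68 ≡ 136; 3^8 ≡ 122 — none is 1, so 3 is a primitive root.
So 3 is the smallest generator of (Z/137Z)^×.

3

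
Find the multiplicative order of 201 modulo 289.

The order of 201 must divide φ(289) = φ(17^2) = 17·(17−1) = 272 = 2^4 · 17.
Divisors of 272: 1, 2, 4, 8, 16, 17, 34, 68, 136, 272.
Check 201^d mod 289 for each divisor in increasing order:
201^1 ≡ 201 (mod 289)
201^2 ≡ 230 (mod 289)
201^4 ≡ 13 (mod 289)
201^8 ≡ 169 (mod 289)
201^16 ≡ 239 (mod 289)
201^17 ≡ 65 (mod 289)
201^34 ≡ 179 (mod 289)
201^68 ≡ 251 (mod 289)
201^136 ≡ 288 (mod 289)
201^272 ≡ 1 (mod 289) ✓
The smallest such exponent is 272, so the order of 201 is 272.

272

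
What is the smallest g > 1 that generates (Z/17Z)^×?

3

φ(17) = 17 − 1 = 16 = 2^4.
g is a primitive root iff g^(16/q) ≢ 1 (mod 17) for each prime q ∈ {2}.
g = 2: 2^8 ≡ 1 — hits 1, so not a primitive root.
g = 3: 3^8 ≡ 16 — none is 1, so 3 is a primitive root.
So 3 is the smallest generator of (Z/17Z)^×.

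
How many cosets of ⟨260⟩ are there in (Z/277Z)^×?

1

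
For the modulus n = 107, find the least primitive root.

2

φ(107) = 107 − 1 = 106 = 2 · 53.
Test candidates g = 2, 3, … against the prime factors q ∈ {2, 53} of φ(107): g is a generator iff g^(106/q) ≢ 1 for every such q.
g = 2: 2^53 ≡ 106; 2^2 ≡ 4 — none is 1, so 2 is a primitive root.
So 2 is the smallest generator of (Z/107Z)^×.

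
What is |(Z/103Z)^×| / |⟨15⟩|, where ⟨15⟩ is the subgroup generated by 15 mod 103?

2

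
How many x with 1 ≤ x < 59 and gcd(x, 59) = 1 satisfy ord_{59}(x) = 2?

φ(59) = 59 − 1 = 58 = 2 · 29.
Since (Z/59Z)^× is cyclic of order 58, the number of elements of order d is φ(d) when d | 58 and 0 otherwise.
2 | 58, and φ(2) = 2 − 1 = 1.

1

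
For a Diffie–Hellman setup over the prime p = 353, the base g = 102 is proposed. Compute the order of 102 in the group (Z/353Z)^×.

352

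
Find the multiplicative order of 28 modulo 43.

42

Since 28 ∈ (Z/43Z)^×, its order divides φ(43) = 43 − 1 = 42 = 2 · 3 · 7.
Divisors of 42: 1, 2, 3, 6, 7, 14, 21, 42.
Evaluate successive powers at the divisors of 42:
28^1 ≡ 28 (mod 43)
28^2 ≡ 10 (mod 43)
28^3 ≡ 22 (mod 43)
28^6 ≡ 11 (mod 43)
28^7 ≡ 7 (mod 43)
28^14 ≡ 6 (mod 43)
28^21 ≡ 42 (mod 43)
28^42 ≡ 1 (mod 43) ✓
Hence ord(28) = 42.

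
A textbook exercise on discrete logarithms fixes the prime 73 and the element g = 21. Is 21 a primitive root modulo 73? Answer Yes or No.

No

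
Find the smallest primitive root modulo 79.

φ(79) = 79 − 1 = 78 = 2 · 3 · 13.
Test candidates g = 2, 3, … against the prime factors q ∈ {2, 3, 13} of φ(79): g is a generator iff g^(78/q) ≢ 1 for every such q.
g = 2: 2^39 ≡ 1 — hits 1, so not a primitive root.
g = 3: 3^39 ≡ 78; 3^26 ≡ 23; 3^6 ≡ 18 — none is 1, so 3 is a primitive root.
The smallest primitive root modulo 79 is 3.

3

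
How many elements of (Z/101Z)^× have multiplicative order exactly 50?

20

φ(101) = 101 − 1 = 100 = 2^2 · 5^2.
In a cyclic group of order 100, there are φ(d) elements of order d for each divisor d of 100, and zero for non-divisors.
50 = 2 · 5^2 divides 100, and φ(50) = 20.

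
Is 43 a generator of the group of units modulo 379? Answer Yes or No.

Yes

φ(379) = 379 − 1 = 378 = 2 · 3^3 · 7.
An element g generates (Z/379Z)^× iff g^(378/q) ≢ 1 (mod 379) for each prime q ∈ {2, 3, 7}.
43^189 ≡ 378 (mod 379)  [q = 2: ≢ 1 ✓]
43^126 ≡ 51 (mod 379)  [q = 3: ≢ 1 ✓]
43^54 ≡ 86 (mod 379)  [q = 7: ≢ 1 ✓]
All checks pass, so 43 has order 378 and is a primitive root modulo 379.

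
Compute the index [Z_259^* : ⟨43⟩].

54

The order of 43 must divide φ(259) = φ(7·37) = (7−1)·(37−1) = 6·36 = 216 = 2^3 · 3^3.
Divisors of 216: 1, 2, 3, 4, 6, 8, 9, 12, 18, 24, 27, 36, 54, 72, 108, 216.
Evaluate successive powers at the divisors of 216:
43^1 ≡ 43 (mod 259)
43^2 ≡ 36 (mod 259)
43^3 ≡ 253 (mod 259)
43^4 ≡ 1 (mod 259) ✓
Thus |⟨43⟩| = ord(43) = 4.
The index is φ(259) / ord(43) = 216 / 4 = 54.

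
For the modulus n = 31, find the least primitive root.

3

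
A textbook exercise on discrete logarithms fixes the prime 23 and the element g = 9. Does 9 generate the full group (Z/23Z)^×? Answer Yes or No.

No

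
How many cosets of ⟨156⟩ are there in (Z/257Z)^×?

1

ord(156) | φ(257) = 257 − 1 = 256 = 2^8.
Divisors of 256: 1, 2, 4, 8, 16, 32, 64, 128, 256.
Check 156^d mod 257 for each divisor in increasing order:
156^1 ≡ 156 (mod 257)
156^2 ≡ 178 (mod 257)
156^4 ≡ 73 (mod 257)
156^8 ≡ 189 (mod 257)
156^16 ≡ 255 (mod 257)
156^32 ≡ 4 (mod 257)
156^64 ≡ 16 (mod 257)
156^128 ≡ 256 (mod 257)
156^256 ≡ 1 (mod 257) ✓
Thus |⟨156⟩| = ord(156) = 256.
The index is φ(257) / ord(156) = 256 / 256 = 1.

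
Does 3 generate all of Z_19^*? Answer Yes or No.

Yes

φ(19) = 19 − 1 = 18 = 2 · 3^2.
It suffices to check that the order of 3 is not a proper divisor of 18: compute 3^(18/q) for q ∈ {2, 3}.
3^9 ≡ 18 (mod 19)  [q = 2: ≢ 1 ✓]
3^6 ≡ 7 (mod 19)  [q = 3: ≢ 1 ✓]
Every test exponent gives a nontrivial residue, hence 3 generates the full group.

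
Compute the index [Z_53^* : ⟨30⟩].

Since 30 ∈ (Z/53Z)^×, its order divides φ(53) = 53 − 1 = 52 = 2^2 · 13.
Divisors of 52: 1, 2, 4, 13, 26, 52.
Compute 30^d (mod 53) for the divisors d until we hit 1:
30^1 ≡ 30
30^2 ≡ 52
30^4 ≡ 1
Thus |⟨30⟩| = ord(30) = 4.
[(Z/53Z)^× : ⟨30⟩] = 52/4 = 13.

13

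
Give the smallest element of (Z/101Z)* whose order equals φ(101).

φ(101) = 101 − 1 = 100 = 2^2 · 5^2.
Test candidates g = 2, 3, … against the prime factors q ∈ {2, 5} of φ(101): g is a generator iff g^(100/q) ≢ 1 for every such q.
g = 2: 2^50 ≡ 100; 2^20 ≡ 95 — none is 1, so 2 is a primitive root.
So 2 is the smallest generator of (Z/101Z)^×.

2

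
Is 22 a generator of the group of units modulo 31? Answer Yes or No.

Yes

φ(31) = 31 − 1 = 30 = 2 · 3 · 5.
22 is a primitive root mod 31 iff 22^(φ(31)/q) ≢ 1 for every prime q | φ(31), i.e. q ∈ {2, 3, 5}.
22^15 ≡ 30 (mod 31)  [q = 2: ≢ 1 ✓]
22^10 ≡ 5 (mod 31)  [q = 3: ≢ 1 ✓]
22^6 ≡ 8 (mod 31)  [q = 5: ≢ 1 ✓]
Every test exponent gives a nontrivial residue, hence 22 generates the full group.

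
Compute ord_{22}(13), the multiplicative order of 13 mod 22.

By Lagrange's theorem, ord_22(13) divides φ(22) = φ(2)·φ(11) = 1·10 = 10 = 2 · 5.
Divisors of 10: 1, 2, 5, 10.
Check 13^d mod 22 for each divisor in increasing order:
13^1 ≡ 13
13^2 ≡ 15
13^5 ≡ 21
13^10 ≡ 1
So ord_22(13) = 10.

10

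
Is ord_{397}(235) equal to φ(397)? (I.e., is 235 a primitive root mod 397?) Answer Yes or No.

φ(397) = 397 − 1 = 396 = 2^2 · 3^2 · 11.
Test 235^(396/q) mod 397 for each prime factor q of 396:
235^198 ≡ 396 (mod 397)  [q = 2: ≢ 1 ✓]
235^132 ≡ 34 (mod 397)  [q = 3: ≢ 1 ✓]
235^36 ≡ 99 (mod 397)  [q = 11: ≢ 1 ✓]
None equal 1, so ord_397(235) = 396: 235 is a primitive root.

Yes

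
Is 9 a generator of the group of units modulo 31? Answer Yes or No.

No

φ(31) = 31 − 1 = 30 = 2 · 3 · 5.
An element g generates (Z/31Z)^× iff g^(30/q) ≢ 1 (mod 31) for each prime q ∈ {2, 3, 5}.
9^15 ≡ 1 (mod 31)  [q = 2: ≡ 1 ✗]
9^10 ≡ 5 (mod 31)  [q = 3: ≢ 1 ✓]
9^6 ≡ 8 (mod 31)  [q = 5: ≢ 1 ✓]
The check at q = 2 fails, so 9 generates a proper subgroup.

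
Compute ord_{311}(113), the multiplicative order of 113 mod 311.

31

Since 113 ∈ (Z/311Z)^×, its order divides φ(311) = 311 − 1 = 310 = 2 · 5 · 31.
Divisors of 310: 1, 2, 5, 10, 31, 62, 155, 310.
Evaluate successive powers at the divisors of 310:
113^1 ≡ 113
113^2 ≡ 18
113^5 ≡ 225
113^10 ≡ 243
113^31 ≡ 1
Hence ord(113) = 31.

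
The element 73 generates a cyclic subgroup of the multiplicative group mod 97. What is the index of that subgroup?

4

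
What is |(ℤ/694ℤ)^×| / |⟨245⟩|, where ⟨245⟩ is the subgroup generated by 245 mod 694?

1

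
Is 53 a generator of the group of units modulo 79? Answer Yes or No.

Yes

φ(79) = 79 − 1 = 78 = 2 · 3 · 13.
It suffices to check that the order of 53 is not a proper divisor of 78: compute 53^(78/q) for q ∈ {2, 3, 13}.
53^39 ≡ 78 (mod 79)  [q = 2: ≢ 1 ✓]
53^26 ≡ 55 (mod 79)  [q = 3: ≢ 1 ✓]
53^6 ≡ 22 (mod 79)  [q = 13: ≢ 1 ✓]
All checks pass, so 53 has order 78 and is a primitive root modulo 79.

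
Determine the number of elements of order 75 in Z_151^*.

40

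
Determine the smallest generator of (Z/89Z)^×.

φ(89) = 89 − 1 = 88 = 2^3 · 11.
g is a primitive root iff g^(88/q) ≢ 1 (mod 89) for each prime q ∈ {2, 11}.
g = 2: 2^44 ≡ 1 — hits 1, so not a primitive root.
g = 3: 3^44 ≡ 88; 3^8 ≡ 64 — none is 1, so 3 is a primitive root.
So 3 is the smallest generator of (Z/89Z)^×.

3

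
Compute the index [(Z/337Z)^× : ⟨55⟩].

Since 55 ∈ (Z/337Z)^×, its order divides φ(337) = 337 − 1 = 336 = 2^4 · 3 · 7.
Divisors of 336: 1, 2, 3, 4, 6, 7, 8, 12, 14, 16, 21, 24, 28, 42, 48, 56, 84, 112, 168, 336.
Test each divisor d:
55^1 ≡ 55 (mod 337)
55^2 ≡ 329 (mod 337)
55^3 ≡ 234 (mod 337)
55^4 ≡ 64 (mod 337)
55^6 ≡ 162 (mod 337)
55^7 ≡ 148 (mod 337)
55^8 ≡ 52 (mod 337)
55^12 ≡ 295 (mod 337)
55^14 ≡ 336 (mod 337)
55^16 ≡ 8 (mod 337)
55^21 ≡ 189 (mod 337)
55^24 ≡ 79 (mod 337)
55^28 ≡ 1 (mod 337) ✓
Thus |⟨55⟩| = ord(55) = 28.
Index = |(Z/337Z)^×| / |⟨55⟩| = 336 / 28 = 12.

12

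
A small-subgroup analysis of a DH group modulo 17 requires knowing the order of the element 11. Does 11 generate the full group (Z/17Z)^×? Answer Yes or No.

Yes

φ(17) = 17 − 1 = 16 = 2^4.
11 is a primitive root mod 17 iff 11^(φ(17)/q) ≢ 1 for every prime q | φ(17), i.e. q ∈ {2}.
11^8 ≡ 16 (mod 17)  [q = 2: ≢ 1 ✓]
All checks pass, so 11 has order 16 and is a primitive root modulo 17.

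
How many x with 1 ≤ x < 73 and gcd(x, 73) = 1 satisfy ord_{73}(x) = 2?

φ(73) = 73 − 1 = 72 = 2^3 · 3^2.
In a cyclic group of order 72, there are φ(d) elements of order d for each divisor d of 72, and zero for non-divisors.
2 | 72, and φ(2) = 2 − 1 = 1.

1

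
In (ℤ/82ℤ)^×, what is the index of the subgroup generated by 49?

By Lagrange's theorem, ord_82(49) divides φ(82) = φ(2)·φ(41) = 1·40 = 40 = 2^3 · 5.
Divisors of 40: 1, 2, 4, 5, 8, 10, 20, 40.
Check 49^d mod 82 for each divisor in increasing order:
49^1 ≡ 49 (mod 82)
49^2 ≡ 23 (mod 82)
49^4 ≡ 37 (mod 82)
49^5 ≡ 9 (mod 82)
49^8 ≡ 57 (mod 82)
49^10 ≡ 81 (mod 82)
49^20 ≡ 1 (mod 82) ✓
Thus |⟨49⟩| = ord(49) = 20.
[(Z/82Z)^× : ⟨49⟩] = 40/20 = 2.

2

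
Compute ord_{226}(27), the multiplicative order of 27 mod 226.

112

The order of 27 must divide φ(226) = φ(2)·φ(113) = 1·112 = 112 = 2^4 · 7.
Divisors of 112: 1, 2, 4, 7, 8, 14, 16, 28, 56, 112.
Evaluate successive powers at the divisors of 112:
27^1 ≡ 27 (mod 226)
27^2 ≡ 51 (mod 226)
27^4 ≡ 115 (mod 226)
27^7 ≡ 155 (mod 226)
27^8 ≡ 117 (mod 226)
27^14 ≡ 69 (mod 226)
27^16 ≡ 129 (mod 226)
27^28 ≡ 15 (mod 226)
27^56 ≡ 225 (mod 226)
27^112 ≡ 1 (mod 226) ✓
The smallest such exponent is 112, so the order of 27 is 112.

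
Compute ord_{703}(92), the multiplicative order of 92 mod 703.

36

The order of 92 must divide φ(703) = φ(19·37) = (19−1)·(37−1) = 18·36 = 648 = 2^3 · 3^4.
Divisors of 648: 1, 2, 3, 4, 6, 8, 9, 12, 18, 24, 27, 36, 54, 72, 81, 108, 162, 216, 324, 648.
Test each divisor d:
92^1 ≡ 92 (mod 703)
92^2 ≡ 28 (mod 703)
92^3 ≡ 467 (mod 703)
92^4 ≡ 81 (mod 703)
92^6 ≡ 159 (mod 703)
92^8 ≡ 234 (mod 703)
92^9 ≡ 438 (mod 703)
92^12 ≡ 676 (mod 703)
92^18 ≡ 628 (mod 703)
92^24 ≡ 26 (mod 703)
92^27 ≡ 191 (mod 703)
92^36 ≡ 1 (mod 703) ✓
Hence ord(92) = 36.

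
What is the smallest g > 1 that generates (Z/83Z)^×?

2

φ(83) = 83 − 1 = 82 = 2 · 41.
Test candidates g = 2, 3, … against the prime factors q ∈ {2, 41} of φ(83): g is a generator iff g^(82/q) ≢ 1 for every such q.
g = 2: 2^41 ≡ 82; 2^2 ≡ 4 — none is 1, so 2 is a primitive root.
So 2 is the smallest generator of (Z/83Z)^×.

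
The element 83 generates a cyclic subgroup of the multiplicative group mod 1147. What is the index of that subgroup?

By Lagrange's theorem, ord_1147(83) divides φ(1147) = φ(31·37) = (31−1)·(37−1) = 30·36 = 1080 = 2^3 · 3^3 · 5.
Divisors of 1080: 1, 2, 3, 4, 5, 6, 8, 9, 10, 12, 15, 18, 20, 24, 27, 30, 36, 40, 45, 54, 60, 72, 90, 108, 120, 135, 180, 216, 270, 360, 540, 1080.
Compute 83^d (mod 1147) for the divisors d until we hit 1:
83^1 ≡ 83 (mod 1147)
83^2 ≡ 7 (mod 1147)
83^3 ≡ 581 (mod 1147)
83^4 ≡ 49 (mod 1147)
83^5 ≡ 626 (mod 1147)
83^6 ≡ 343 (mod 1147)
83^8 ≡ 107 (mod 1147)
83^9 ≡ 852 (mod 1147)
83^10 ≡ 749 (mod 1147)
83^12 ≡ 655 (mod 1147)
83^15 ≡ 898 (mod 1147)
83^18 ≡ 1000 (mod 1147)
83^20 ≡ 118 (mod 1147)
83^24 ≡ 47 (mod 1147)
83^27 ≡ 926 (mod 1147)
83^30 ≡ 63 (mod 1147)
83^36 ≡ 963 (mod 1147)
83^40 ≡ 160 (mod 1147)
83^45 ≡ 371 (mod 1147)
83^54 ≡ 667 (mod 1147)
83^60 ≡ 528 (mod 1147)
83^72 ≡ 593 (mod 1147)
83^90 ≡ 1 (mod 1147) ✓
The order of 83 is 90, so the subgroup it generates has 90 elements.
[(Z/1147Z)^× : ⟨83⟩] = 1080/90 = 12.

12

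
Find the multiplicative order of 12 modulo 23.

11

Since 12 ∈ (Z/23Z)^×, its order divides φ(23) = 23 − 1 = 22 = 2 · 11.
Divisors of 22: 1, 2, 11, 22.
Check 12^d mod 23 for each divisor in increasing order:
12^1 ≡ 12 (mod 23)
12^2 ≡ 6 (mod 23)
12^11 ≡ 1 (mod 23) ✓
The smallest such exponent is 11, so the order of 12 is 11.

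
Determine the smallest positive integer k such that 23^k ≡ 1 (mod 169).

ord(23) | φ(169) = φ(13^2) = 13·(13−1) = 156 = 2^2 · 3 · 13.
Divisors of 156: 1, 2, 3, 4, 6, 12, 13, 26, 39, 52, 78, 156.
Test each divisor d:
23^1 ≡ 23
23^2 ≡ 22
23^3 ≡ 168
23^4 ≡ 146
23^6 ≡ 1
So ord_169(23) = 6.

6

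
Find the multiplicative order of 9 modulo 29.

Since 9 ∈ (Z/29Z)^×, its order divides φ(29) = 29 − 1 = 28 = 2^2 · 7.
Divisors of 28: 1, 2, 4, 7, 14, 28.
Check 9^d mod 29 for each divisor in increasing order:
9^1 ≡ 9 (mod 29)
9^2 ≡ 23 (mod 29)
9^4 ≡ 7 (mod 29)
9^7 ≡ 28 (mod 29)
9^14 ≡ 1 (mod 29) ✓
The smallest such exponent is 14, so the order of 9 is 14.

14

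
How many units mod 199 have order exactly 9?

6

φ(199) = 199 − 1 = 198 = 2 · 3^2 · 11.
(Z/199Z)^× is cyclic (|G| = 198); a cyclic group of order m has exactly φ(d) elements of each order d | m, and none otherwise.
9 = 3^2 divides 198, and φ(9) = 6.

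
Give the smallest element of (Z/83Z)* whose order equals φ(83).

φ(83) = 83 − 1 = 82 = 2 · 41.
Test candidates g = 2, 3, … against the prime factors q ∈ {2, 41} of φ(83): g is a generator iff g^(82/q) ≢ 1 for every such q.
g = 2: 2^41 ≡ 82; 2^2 ≡ 4 — none is 1, so 2 is a primitive root.
So 2 is the smallest generator of (Z/83Z)^×.

2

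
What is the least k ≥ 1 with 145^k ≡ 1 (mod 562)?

140

By Lagrange's theorem, ord_562(145) divides φ(562) = φ(2)·φ(281) = 1·280 = 280 = 2^3 · 5 · 7.
Divisors of 280: 1, 2, 4, 5, 7, 8, 10, 14, 20, 28, 35, 40, 56, 70, 140, 280.
Compute 145^d (mod 562) for the divisors d until we hit 1:
145^1 ≡ 145 (mod 562)
145^2 ≡ 231 (mod 562)
145^4 ≡ 533 (mod 562)
145^5 ≡ 291 (mod 562)
145^7 ≡ 343 (mod 562)
145^8 ≡ 279 (mod 562)
145^10 ≡ 381 (mod 562)
145^14 ≡ 191 (mod 562)
145^20 ≡ 165 (mod 562)
145^28 ≡ 513 (mod 562)
145^35 ≡ 53 (mod 562)
145^40 ≡ 249 (mod 562)
145^56 ≡ 153 (mod 562)
145^70 ≡ 561 (mod 562)
145^140 ≡ 1 (mod 562) ✓
The smallest such exponent is 140, so the order of 145 is 140.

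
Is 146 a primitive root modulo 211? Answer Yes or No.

φ(211) = 211 − 1 = 210 = 2 · 3 · 5 · 7.
An element g generates (Z/211Z)^× iff g^(210/q) ≢ 1 (mod 211) for each prime q ∈ {2, 3, 5, 7}.
146^105 ≡ 210 (mod 211)  [q = 2: ≢ 1 ✓]
146^70 ≡ 1 (mod 211)  [q = 3: ≡ 1 ✗]
146^42 ≡ 107 (mod 211)  [q = 5: ≢ 1 ✓]
146^30 ≡ 144 (mod 211)  [q = 7: ≢ 1 ✓]
Since 146^70 ≡ 1, the order of 146 divides 70 < 210, so 146 is not a primitive root.

No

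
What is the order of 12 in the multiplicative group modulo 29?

4

ord(12) | φ(29) = 29 − 1 = 28 = 2^2 · 7.
Divisors of 28: 1, 2, 4, 7, 14, 28.
Compute 12^d (mod 29) for the divisors d until we hit 1:
12^1 ≡ 12
12^2 ≡ 28
12^4 ≡ 1
Therefore the multiplicative order of 12 modulo 29 is 4.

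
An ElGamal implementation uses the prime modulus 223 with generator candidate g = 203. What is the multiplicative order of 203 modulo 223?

111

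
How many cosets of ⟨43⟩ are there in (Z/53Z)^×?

2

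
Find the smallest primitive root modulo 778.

φ(778) = φ(2)·φ(389) = 1·388 = 388 = 2^2 · 97.
Test candidates g = 2, 3, … against the prime factors q ∈ {2, 97} of φ(778): g is a generator iff g^(388/q) ≢ 1 for every such q.
g = 2: gcd(2, 778) = 2 > 1, not a unit — skip.
g = 3: 3^194 ≡ 777; 3^4 ≡ 81 — none is 1, so 3 is a primitive root.
Hence the least primitive root of 778 is 3.

3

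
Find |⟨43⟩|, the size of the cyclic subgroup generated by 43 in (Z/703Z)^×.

36

ord(43) | φ(703) = φ(19·37) = (19−1)·(37−1) = 18·36 = 648 = 2^3 · 3^4.
Divisors of 648: 1, 2, 3, 4, 6, 8, 9, 12, 18, 24, 27, 36, 54, 72, 81, 108, 162, 216, 324, 648.
Evaluate successive powers at the divisors of 648:
43^1 ≡ 43
43^2 ≡ 443
43^3 ≡ 68
43^4 ≡ 112
43^6 ≡ 406
43^8 ≡ 593
43^9 ≡ 191
43^12 ≡ 334
43^18 ≡ 628
43^24 ≡ 482
43^27 ≡ 438
43^36 ≡ 1
So ord_703(43) = 36.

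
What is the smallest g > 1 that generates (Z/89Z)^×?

3

φ(89) = 89 − 1 = 88 = 2^3 · 11.
g is a primitive root iff g^(88/q) ≢ 1 (mod 89) for each prime q ∈ {2, 11}.
g = 2: 2^44 ≡ 1 — hits 1, so not a primitive root.
g = 3: 3^44 ≡ 88; 3^8 ≡ 64 — none is 1, so 3 is a primitive root.
So 3 is the smallest generator of (Z/89Z)^×.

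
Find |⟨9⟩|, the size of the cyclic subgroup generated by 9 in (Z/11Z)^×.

5

By Lagrange's theorem, ord_11(9) divides φ(11) = 11 − 1 = 10 = 2 · 5.
Divisors of 10: 1, 2, 5, 10.
Compute 9^d (mod 11) for the divisors d until we hit 1:
9^1 ≡ 9
9^2 ≡ 4
9^5 ≡ 1
So ord_11(9) = 5.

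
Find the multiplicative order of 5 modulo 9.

ord(5) | φ(9) = φ(3^2) = 3·(3−1) = 6 = 2 · 3.
Divisors of 6: 1, 2, 3, 6.
Compute 5^d (mod 9) for the divisors d until we hit 1:
5^1 ≡ 5
5^2 ≡ 7
5^3 ≡ 8
5^6 ≡ 1
Hence ord(5) = 6.

6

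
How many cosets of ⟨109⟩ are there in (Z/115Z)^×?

4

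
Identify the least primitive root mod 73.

φ(73) = 73 − 1 = 72 = 2^3 · 3^2.
Test candidates g = 2, 3, … against the prime factors q ∈ {2, 3} of φ(73): g is a generator iff g^(72/q) ≢ 1 for every such q.
g = 2: 2^36 ≡ 1 — hits 1, so not a primitive root.
g = 3: 3^36 ≡ 1 — hits 1, so not a primitive root.
g = 4: 4^36 ≡ 1 — hits 1, so not a primitive root.
g = 5: 5^36 ≡ 72; 5^24 ≡ 8 — none is 1, so 5 is a primitive root.
So 5 is the smallest generator of (Z/73Z)^×.

5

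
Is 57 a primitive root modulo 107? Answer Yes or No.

φ(107) = 107 − 1 = 106 = 2 · 53.
Test 57^(106/q) mod 107 for each prime factor q of 106:
57^53 ≡ 1 (mod 107)  [q = 2: ≡ 1 ✗]
57^2 ≡ 39 (mod 107)  [q = 53: ≢ 1 ✓]
57^53 ≡ 1 shows ord(57) | 53, strictly less than φ(107); not a primitive root.

No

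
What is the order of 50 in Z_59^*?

Since 50 ∈ (Z/59Z)^×, its order divides φ(59) = 59 − 1 = 58 = 2 · 29.
Divisors of 58: 1, 2, 29, 58.
Compute 50^d (mod 59) for the divisors d until we hit 1:
50^1 ≡ 50
50^2 ≡ 22
50^29 ≡ 58
50^58 ≡ 1
So ord_59(50) = 58.

58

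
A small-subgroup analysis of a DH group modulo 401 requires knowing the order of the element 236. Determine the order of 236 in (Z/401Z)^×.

400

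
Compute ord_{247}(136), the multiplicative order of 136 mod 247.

36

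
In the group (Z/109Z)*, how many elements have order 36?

φ(109) = 109 − 1 = 108 = 2^2 · 3^3.
In a cyclic group of order 108, there are φ(d) elements of order d for each divisor d of 108, and zero for non-divisors.
36 = 2^2 · 3^2 divides 108, and φ(36) = 12.

12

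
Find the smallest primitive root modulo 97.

φ(97) = 97 − 1 = 96 = 2^5 · 3.
g is a primitive root iff g^(96/q) ≢ 1 (mod 97) for each prime q ∈ {2, 3}.
g = 2: 2^48 ≡ 1 — hits 1, so not a primitive root.
g = 3: 3^48 ≡ 1 — hits 1, so not a primitive root.
g = 4: 4^48 ≡ 1 — hits 1, so not a primitive root.
g = 5: 5^48 ≡ 96; 5^32 ≡ 35 — none is 1, so 5 is a primitive root.
The smallest primitive root modulo 97 is 5.

5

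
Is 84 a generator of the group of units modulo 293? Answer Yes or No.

No

φ(293) = 293 − 1 = 292 = 2^2 · 73.
84 is a primitive root mod 293 iff 84^(φ(293)/q) ≢ 1 for every prime q | φ(293), i.e. q ∈ {2, 73}.
84^146 ≡ 1 (mod 293)  [q = 2: ≡ 1 ✗]
84^4 ≡ 283 (mod 293)  [q = 73: ≢ 1 ✓]
Since 84^146 ≡ 1, the order of 84 divides 146 < 292, so 84 is not a primitive root.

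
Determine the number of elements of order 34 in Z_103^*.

16

φ(103) = 103 − 1 = 102 = 2 · 3 · 17.
(Z/103Z)^× is cyclic (|G| = 102); a cyclic group of order m has exactly φ(d) elements of each order d | m, and none otherwise.
34 = 2 · 17 divides 102, and φ(34) = 16.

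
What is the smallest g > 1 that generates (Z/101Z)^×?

φ(101) = 101 − 1 = 100 = 2^2 · 5^2.
g is a primitive root iff g^(100/q) ≢ 1 (mod 101) for each prime q ∈ {2, 5}.
g = 2: 2^50 ≡ 100; 2^20 ≡ 95 — none is 1, so 2 is a primitive root.
So 2 is the smallest generator of (Z/101Z)^×.

2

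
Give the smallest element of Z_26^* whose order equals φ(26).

7

φ(26) = φ(2)·φ(13) = 1·12 = 12 = 2^2 · 3.
Test candidates g = 2, 3, … against the prime factors q ∈ {2, 3} of φ(26): g is a generator iff g^(12/q) ≢ 1 for every such q.
g = 2: gcd(2, 26) = 2 > 1, not a unit — skip.
g = 3: 3^6 ≡ 1 — hits 1, so not a primitive root.
g = 4: gcd(4, 26) = 2 > 1, not a unit — skip.
g = 5: 5^6 ≡ 25; 5^4 ≡ 1 — hits 1, so not a primitive root.
g = 6: gcd(6, 26) = 2 > 1, not a unit — skip.
g = 7: 7^6 ≡ 25; 7^4 ≡ 9 — none is 1, so 7 is a primitive root.
Hence the least primitive root of 26 is 7.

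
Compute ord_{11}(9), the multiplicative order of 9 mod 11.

5

By Lagrange's theorem, ord_11(9) divides φ(11) = 11 − 1 = 10 = 2 · 5.
Divisors of 10: 1, 2, 5, 10.
Check 9^d mod 11 for each divisor in increasing order:
9^1 ≡ 9
9^2 ≡ 4
9^5 ≡ 1
Hence ord(9) = 5.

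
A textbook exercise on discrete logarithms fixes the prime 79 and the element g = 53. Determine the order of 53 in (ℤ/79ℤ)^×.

The order of 53 must divide φ(79) = 79 − 1 = 78 = 2 · 3 · 13.
Divisors of 78: 1, 2, 3, 6, 13, 26, 39, 78.
Check 53^d mod 79 for each divisor in increasing order:
53^1 ≡ 53 (mod 79)
53^2 ≡ 44 (mod 79)
53^3 ≡ 41 (mod 79)
53^6 ≡ 22 (mod 79)
53^13 ≡ 56 (mod 79)
53^26 ≡ 55 (mod 79)
53^39 ≡ 78 (mod 79)
53^78 ≡ 1 (mod 79) ✓
The smallest such exponent is 78, so the order of 53 is 78.

78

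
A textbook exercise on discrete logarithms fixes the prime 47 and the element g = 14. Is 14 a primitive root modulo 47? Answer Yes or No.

φ(47) = 47 − 1 = 46 = 2 · 23.
14 is a primitive root mod 47 iff 14^(φ(47)/q) ≢ 1 for every prime q | φ(47), i.e. q ∈ {2, 23}.
14^23 ≡ 1 (mod 47)  [q = 2: ≡ 1 ✗]
14^2 ≡ 8 (mod 47)  [q = 23: ≢ 1 ✓]
The check at q = 2 fails, so 14 generates a proper subgroup.

No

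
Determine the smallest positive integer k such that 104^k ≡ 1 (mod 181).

180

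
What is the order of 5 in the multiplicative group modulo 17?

16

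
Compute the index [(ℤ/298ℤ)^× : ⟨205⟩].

1

By Lagrange's theorem, ord_298(205) divides φ(298) = φ(2)·φ(149) = 1·148 = 148 = 2^2 · 37.
Divisors of 148: 1, 2, 4, 37, 74, 148.
Compute 205^d (mod 298) for the divisors d until we hit 1:
205^1 ≡ 205 (mod 298)
205^2 ≡ 7 (mod 298)
205^4 ≡ 49 (mod 298)
205^37 ≡ 105 (mod 298)
205^74 ≡ 297 (mod 298)
205^148 ≡ 1 (mod 298) ✓
So ord_298(205) = 148, hence |⟨205⟩| = 148.
[(Z/298Z)^× : ⟨205⟩] = 148/148 = 1.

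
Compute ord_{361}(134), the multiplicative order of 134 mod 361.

19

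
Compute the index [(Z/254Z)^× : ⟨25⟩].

6

By Lagrange's theorem, ord_254(25) divides φ(254) = φ(2)·φ(127) = 1·126 = 126 = 2 · 3^2 · 7.
Divisors of 126: 1, 2, 3, 6, 7, 9, 14, 18, 21, 42, 63, 126.
Compute 25^d (mod 254) for the divisors d until we hit 1:
25^1 ≡ 25 (mod 254)
25^2 ≡ 117 (mod 254)
25^3 ≡ 131 (mod 254)
25^6 ≡ 143 (mod 254)
25^7 ≡ 19 (mod 254)
25^9 ≡ 191 (mod 254)
25^14 ≡ 107 (mod 254)
25^18 ≡ 159 (mod 254)
25^21 ≡ 1 (mod 254) ✓
So ord_254(25) = 21, hence |⟨25⟩| = 21.
The index is φ(254) / ord(25) = 126 / 21 = 6.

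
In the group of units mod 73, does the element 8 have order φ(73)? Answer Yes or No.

No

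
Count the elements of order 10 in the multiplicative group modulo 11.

4

φ(11) = 11 − 1 = 10 = 2 · 5.
In a cyclic group of order 10, there are φ(d) elements of order d for each divisor d of 10, and zero for non-divisors.
10 = 2 · 5 divides 10, and φ(10) = 4.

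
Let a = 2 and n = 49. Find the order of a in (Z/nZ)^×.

ord(2) | φ(49) = φ(7^2) = 7·(7−1) = 42 = 2 · 3 · 7.
Divisors of 42: 1, 2, 3, 6, 7, 14, 21, 42.
Test each divisor d:
2^1 ≡ 2 (mod 49)
2^2 ≡ 4 (mod 49)
2^3 ≡ 8 (mod 49)
2^6 ≡ 15 (mod 49)
2^7 ≡ 30 (mod 49)
2^14 ≡ 18 (mod 49)
2^21 ≡ 1 (mod 49) ✓
So ord_49(2) = 21.

21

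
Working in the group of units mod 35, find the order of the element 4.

6

ord(4) | φ(35) = φ(5·7) = (5−1)·(7−1) = 4·6 = 24 = 2^3 · 3.
Divisors of 24: 1, 2, 3, 4, 6, 8, 12, 24.
Test each divisor d:
4^1 ≡ 4
4^2 ≡ 16
4^3 ≡ 29
4^4 ≡ 11
4^6 ≡ 1
Therefore the multiplicative order of 4 modulo 35 is 6.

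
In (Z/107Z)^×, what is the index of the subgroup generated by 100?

The order of 100 must divide φ(107) = 107 − 1 = 106 = 2 · 53.
Divisors of 106: 1, 2, 53, 106.
Evaluate successive powers at the divisors of 106:
100^1 ≡ 100 (mod 107)
100^2 ≡ 49 (mod 107)
100^53 ≡ 1 (mod 107) ✓
The order of 100 is 53, so the subgroup it generates has 53 elements.
[(Z/107Z)^× : ⟨100⟩] = 106/53 = 2.

2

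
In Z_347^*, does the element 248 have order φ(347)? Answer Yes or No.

φ(347) = 347 − 1 = 346 = 2 · 173.
Test 248^(346/q) mod 347 for each prime factor q of 346:
248^173 ≡ 346 (mod 347)  [q = 2: ≢ 1 ✓]
248^2 ≡ 85 (mod 347)  [q = 173: ≢ 1 ✓]
None equal 1, so ord_347(248) = 346: 248 is a primitive root.

Yes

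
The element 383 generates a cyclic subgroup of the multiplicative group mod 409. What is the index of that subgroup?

1

By Lagrange's theorem, ord_409(383) divides φ(409) = 409 − 1 = 408 = 2^3 · 3 · 17.
Divisors of 408: 1, 2, 3, 4, 6, 8, 12, 17, 24, 34, 51, 68, 102, 136, 204, 408.
Test each divisor d:
383^1 ≡ 383
383^2 ≡ 267
383^3 ≡ 11
383^4 ≡ 123
383^6 ≡ 121
383^8 ≡ 405
383^12 ≡ 326
383^17 ≡ 402
383^24 ≡ 345
383^34 ≡ 49
383^51 ≡ 66
383^68 ≡ 356
383^102 ≡ 266
383^136 ≡ 355
383^204 ≡ 408
383^408 ≡ 1
So ord_409(383) = 408, hence |⟨383⟩| = 408.
[(Z/409Z)^× : ⟨383⟩] = 408/408 = 1.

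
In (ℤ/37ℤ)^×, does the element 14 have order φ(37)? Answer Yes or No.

No

φ(37) = 37 − 1 = 36 = 2^2 · 3^2.
14 is a primitive root mod 37 iff 14^(φ(37)/q) ≢ 1 for every prime q | φ(37), i.e. q ∈ {2, 3}.
14^18 ≡ 36 (mod 37)  [q = 2: ≢ 1 ✓]
14^12 ≡ 1 (mod 37)  [q = 3: ≡ 1 ✗]
The check at q = 3 fails, so 14 generates a proper subgroup.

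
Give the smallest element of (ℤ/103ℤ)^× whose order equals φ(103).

φ(103) = 103 − 1 = 102 = 2 · 3 · 17.
Test candidates g = 2, 3, … against the prime factors q ∈ {2, 3, 17} of φ(103): g is a generator iff g^(102/q) ≢ 1 for every such q.
g = 2: 2^51 ≡ 1 — hits 1, so not a primitive root.
g = 3: 3^51 ≡ 102; 3^34 ≡ 1 — hits 1, so not a primitive root.
g = 4: 4^51 ≡ 1 — hits 1, so not a primitive root.
g = 5: 5^51 ≡ 102; 5^34 ≡ 56; 5^6 ≡ 72 — none is 1, so 5 is a primitive root.
Hence the least primitive root of 103 is 5.

5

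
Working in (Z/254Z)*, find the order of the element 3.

126

ord(3) | φ(254) = φ(2)·φ(127) = 1·126 = 126 = 2 · 3^2 · 7.
Divisors of 126: 1, 2, 3, 6, 7, 9, 14, 18, 21, 42, 63, 126.
Evaluate successive powers at the divisors of 126:
3^1 ≡ 3 (mod 254)
3^2 ≡ 9 (mod 254)
3^3 ≡ 27 (mod 254)
3^6 ≡ 221 (mod 254)
3^7 ≡ 155 (mod 254)
3^9 ≡ 125 (mod 254)
3^14 ≡ 149 (mod 254)
3^18 ≡ 131 (mod 254)
3^21 ≡ 235 (mod 254)
3^42 ≡ 107 (mod 254)
3^63 ≡ 253 (mod 254)
3^126 ≡ 1 (mod 254) ✓
Therefore the multiplicative order of 3 modulo 254 is 126.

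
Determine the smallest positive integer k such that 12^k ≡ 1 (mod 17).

ord(12) | φ(17) = 17 − 1 = 16 = 2^4.
Divisors of 16: 1, 2, 4, 8, 16.
Test each divisor d:
12^1 ≡ 12 (mod 17)
12^2 ≡ 8 (mod 17)
12^4 ≡ 13 (mod 17)
12^8 ≡ 16 (mod 17)
12^16 ≡ 1 (mod 17) ✓
The smallest such exponent is 16, so the order of 12 is 16.

16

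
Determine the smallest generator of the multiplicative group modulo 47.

φ(47) = 47 − 1 = 46 = 2 · 23.
g is a primitive root iff g^(46/q) ≢ 1 (mod 47) for each prime q ∈ {2, 23}.
g = 2: 2^23 ≡ 1 — hits 1, so not a primitive root.
g = 3: 3^23 ≡ 1 — hits 1, so not a primitive root.
g = 4: 4^23 ≡ 1 — hits 1, so not a primitive root.
g = 5: 5^23 ≡ 46; 5^2 ≡ 25 — none is 1, so 5 is a primitive root.
So 5 is the smallest generator of (Z/47Z)^×.

5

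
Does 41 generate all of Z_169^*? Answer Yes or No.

Yes

φ(169) = φ(13^2) = 13·(13−1) = 156 = 2^2 · 3 · 13.
41 is a primitive root mod 169 iff 41^(φ(169)/q) ≢ 1 for every prime q | φ(169), i.e. q ∈ {2, 3, 13}.
41^78 ≡ 168 (mod 169)  [q = 2: ≢ 1 ✓]
41^52 ≡ 146 (mod 169)  [q = 3: ≢ 1 ✓]
41^12 ≡ 105 (mod 169)  [q = 13: ≢ 1 ✓]
Every test exponent gives a nontrivial residue, hence 41 generates the full group.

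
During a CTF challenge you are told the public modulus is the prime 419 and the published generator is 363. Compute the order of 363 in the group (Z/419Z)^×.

Since 363 ∈ (Z/419Z)^×, its order divides φ(419) = 419 − 1 = 418 = 2 · 11 · 19.
Divisors of 418: 1, 2, 11, 19, 22, 38, 209, 418.
Check 363^d mod 419 for each divisor in increasing order:
363^1 ≡ 363 (mod 419)
363^2 ≡ 203 (mod 419)
363^11 ≡ 208 (mod 419)
363^19 ≡ 59 (mod 419)
363^22 ≡ 107 (mod 419)
363^38 ≡ 129 (mod 419)
363^209 ≡ 1 (mod 419) ✓
Therefore the multiplicative order of 363 modulo 419 is 209.

209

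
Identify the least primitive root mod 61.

2

φ(61) = 61 − 1 = 60 = 2^2 · 3 · 5.
Test candidates g = 2, 3, … against the prime factors q ∈ {2, 3, 5} of φ(61): g is a generator iff g^(60/q) ≢ 1 for every such q.
g = 2: 2^30 ≡ 60; 2^20 ≡ 47; 2^12 ≡ 9 — none is 1, so 2 is a primitive root.
The smallest primitive root modulo 61 is 2.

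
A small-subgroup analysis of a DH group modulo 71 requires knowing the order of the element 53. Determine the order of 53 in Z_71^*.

Since 53 ∈ (Z/71Z)^×, its order divides φ(71) = 71 − 1 = 70 = 2 · 5 · 7.
Divisors of 70: 1, 2, 5, 7, 10, 14, 35, 70.
Test each divisor d:
53^1 ≡ 53 (mod 71)
53^2 ≡ 40 (mod 71)
53^5 ≡ 26 (mod 71)
53^7 ≡ 46 (mod 71)
53^10 ≡ 37 (mod 71)
53^14 ≡ 57 (mod 71)
53^35 ≡ 70 (mod 71)
53^70 ≡ 1 (mod 71) ✓
Hence ord(53) = 70.

70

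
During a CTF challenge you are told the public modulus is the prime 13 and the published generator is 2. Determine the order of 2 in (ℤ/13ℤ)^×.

12

By Lagrange's theorem, ord_13(2) divides φ(13) = 13 − 1 = 12 = 2^2 · 3.
Divisors of 12: 1, 2, 3, 4, 6, 12.
Check 2^d mod 13 for each divisor in increasing order:
2^1 ≡ 2 (mod 13)
2^2 ≡ 4 (mod 13)
2^3 ≡ 8 (mod 13)
2^4 ≡ 3 (mod 13)
2^6 ≡ 12 (mod 13)
2^12 ≡ 1 (mod 13) ✓
So ord_13(2) = 12.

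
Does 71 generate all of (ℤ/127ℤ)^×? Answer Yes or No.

No

φ(127) = 127 − 1 = 126 = 2 · 3^2 · 7.
Test 71^(126/q) mod 127 for each prime factor q of 126:
71^63 ≡ 1 (mod 127)  [q = 2: ≡ 1 ✗]
71^42 ≡ 107 (mod 127)  [q = 3: ≢ 1 ✓]
71^18 ≡ 16 (mod 127)  [q = 7: ≢ 1 ✓]
Since 71^63 ≡ 1, the order of 71 divides 63 < 126, so 71 is not a primitive root.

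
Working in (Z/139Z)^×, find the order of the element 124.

By Lagrange's theorem, ord_139(124) divides φ(139) = 139 − 1 = 138 = 2 · 3 · 23.
Divisors of 138: 1, 2, 3, 6, 23, 46, 69, 138.
Test each divisor d:
124^1 ≡ 124 (mod 139)
124^2 ≡ 86 (mod 139)
124^3 ≡ 100 (mod 139)
124^6 ≡ 131 (mod 139)
124^23 ≡ 42 (mod 139)
124^46 ≡ 96 (mod 139)
124^69 ≡ 1 (mod 139) ✓
Hence ord(124) = 69.

69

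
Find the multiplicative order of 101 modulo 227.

113

The order of 101 must divide φ(227) = 227 − 1 = 226 = 2 · 113.
Divisors of 226: 1, 2, 113, 226.
Evaluate successive powers at the divisors of 226:
101^1 ≡ 101 (mod 227)
101^2 ≡ 213 (mod 227)
101^113 ≡ 1 (mod 227) ✓
Hence ord(101) = 113.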